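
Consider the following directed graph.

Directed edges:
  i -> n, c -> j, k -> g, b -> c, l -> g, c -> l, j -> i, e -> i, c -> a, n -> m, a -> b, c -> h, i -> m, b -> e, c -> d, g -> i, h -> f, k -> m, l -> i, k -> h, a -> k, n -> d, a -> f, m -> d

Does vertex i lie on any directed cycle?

i lies on a cycle iff there is a path from i back to itself.
Exploring from i, it never reaches itself; equivalently, its strongly connected component is a singleton.

No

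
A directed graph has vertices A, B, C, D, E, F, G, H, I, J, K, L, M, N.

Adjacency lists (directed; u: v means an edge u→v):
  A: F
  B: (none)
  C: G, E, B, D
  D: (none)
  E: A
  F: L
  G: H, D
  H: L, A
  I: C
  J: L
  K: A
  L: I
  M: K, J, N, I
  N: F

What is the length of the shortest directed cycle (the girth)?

5

For each vertex v, BFS finds the shortest path from v back to v.
The shortest such closed walk is I → C → G → H → L → I, length 5.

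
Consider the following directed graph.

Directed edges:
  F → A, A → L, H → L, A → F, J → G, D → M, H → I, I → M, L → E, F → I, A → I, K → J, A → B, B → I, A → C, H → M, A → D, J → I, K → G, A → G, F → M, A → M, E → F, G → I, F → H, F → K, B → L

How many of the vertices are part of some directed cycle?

A vertex is on a directed cycle iff it belongs to a strongly connected component of size ≥ 2 (or has a self-loop).
The vertices on cycles are {A, B, E, F, H, L} — 6 in total.

6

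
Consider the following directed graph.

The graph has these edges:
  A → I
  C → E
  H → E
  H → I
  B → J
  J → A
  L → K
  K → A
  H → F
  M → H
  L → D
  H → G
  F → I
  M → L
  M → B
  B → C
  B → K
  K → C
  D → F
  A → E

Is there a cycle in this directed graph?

No

DFS with white/gray/black marking, starting from A:
A gray
  E gray
  E black
  I gray
  I black
A black
B gray
  K gray
    K→A: A black — skip
    C gray
      C→E: E black — skip
    C black
  K black
  J gray
    J→A: A black — skip
  J black
  B→C: C black — skip
B black
D gray
  F gray
    F→I: I black — skip
  F black
D black
G gray
G black
H gray
  H→G: G black — skip
  H→F: F black — skip
  H→E: E black — skip
  H→I: I black — skip
H black
L gray
  L→K: K black — skip
  L→D: D black — skip
L black
M gray
  M→H: H black — skip
  M→L: L black — skip
  M→B: B black — skip
M black
Every edge goes to a white or black vertex — no back edge, so the graph is acyclic.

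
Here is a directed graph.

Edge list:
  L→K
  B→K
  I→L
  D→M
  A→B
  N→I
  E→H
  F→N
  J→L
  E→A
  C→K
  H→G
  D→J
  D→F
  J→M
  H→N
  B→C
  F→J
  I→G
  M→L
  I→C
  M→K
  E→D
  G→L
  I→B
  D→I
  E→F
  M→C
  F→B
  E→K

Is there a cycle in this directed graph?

No

DFS with white/gray/black marking, starting from K:
K gray
K black
A gray
  B gray
    B→K: K black — skip
    C gray
      C→K: K black — skip
    C black
  B black
A black
D gray
  F gray
    J gray
      L gray
        L→K: K black — skip
      L black
      M gray
        M→C: C black — skip
        M→L: L black — skip
        M→K: K black — skip
      M black
    J black
    N gray
      I gray
        G gray
          G→L: L black — skip
        G black
        I→L: L black — skip
        I→B: B black — skip
        I→C: C black — skip
      I black
    N black
    F→B: B black — skip
  F black
  D→M: M black — skip
  D→J: J black — skip
  D→I: I black — skip
D black
E gray
  E→F: F black — skip
  E→D: D black — skip
  E→A: A black — skip
  H gray
    H→G: G black — skip
    H→N: N black — skip
  H black
  E→K: K black — skip
E black
Every edge goes to a white or black vertex — no back edge, so the graph is acyclic.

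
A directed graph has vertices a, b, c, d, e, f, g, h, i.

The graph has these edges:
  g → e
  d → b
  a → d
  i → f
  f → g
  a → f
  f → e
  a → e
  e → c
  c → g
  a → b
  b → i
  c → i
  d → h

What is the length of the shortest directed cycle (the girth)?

For each vertex v, BFS finds the shortest path from v back to v.
The shortest such closed walk is e → c → g → e, length 3.

3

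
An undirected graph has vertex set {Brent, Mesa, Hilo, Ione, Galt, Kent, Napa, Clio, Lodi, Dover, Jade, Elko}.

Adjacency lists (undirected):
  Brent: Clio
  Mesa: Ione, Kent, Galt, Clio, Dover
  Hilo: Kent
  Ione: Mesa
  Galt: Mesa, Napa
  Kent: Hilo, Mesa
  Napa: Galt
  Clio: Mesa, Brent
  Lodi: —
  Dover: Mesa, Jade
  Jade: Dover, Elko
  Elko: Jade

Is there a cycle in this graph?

DFS, tracking each vertex's parent; an edge to a visited non-parent vertex closes a cycle.
Start from Ione:
visit Ione (parent –)
  visit Mesa (parent Ione)
    Mesa–Ione: parent, skip
    visit Kent (parent Mesa)
      visit Hilo (parent Kent)
        Hilo–Kent: parent, skip
      Kent–Mesa: parent, skip
    visit Galt (parent Mesa)
      Galt–Mesa: parent, skip
      visit Napa (parent Galt)
        Napa–Galt: parent, skip
    visit Clio (parent Mesa)
      Clio–Mesa: parent, skip
      visit Brent (parent Clio)
        Brent–Clio: parent, skip
    visit Dover (parent Mesa)
      Dover–Mesa: parent, skip
      visit Jade (parent Dover)
        Jade–Dover: parent, skip
        visit Elko (parent Jade)
          Elko–Jade: parent, skip
visit Lodi (parent –)
No non-parent visited neighbor found — the graph is a forest.

No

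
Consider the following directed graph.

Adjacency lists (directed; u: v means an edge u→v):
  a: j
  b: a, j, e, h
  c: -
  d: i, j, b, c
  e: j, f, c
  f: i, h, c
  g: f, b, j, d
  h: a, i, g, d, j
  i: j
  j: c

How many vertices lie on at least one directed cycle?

A vertex is on a directed cycle iff it belongs to a strongly connected component of size ≥ 2 (or has a self-loop).
The vertices on cycles are {b, d, e, f, g, h} — 6 in total.

6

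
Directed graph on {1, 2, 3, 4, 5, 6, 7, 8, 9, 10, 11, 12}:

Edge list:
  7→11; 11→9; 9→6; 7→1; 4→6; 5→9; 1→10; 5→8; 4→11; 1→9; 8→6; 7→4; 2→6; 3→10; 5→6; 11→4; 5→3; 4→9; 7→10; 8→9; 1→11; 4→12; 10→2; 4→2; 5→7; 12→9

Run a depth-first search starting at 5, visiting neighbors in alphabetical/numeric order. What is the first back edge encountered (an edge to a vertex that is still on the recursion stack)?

DFS from 5 (visiting neighbors in alphabetical/numeric order); mark gray on enter, black on exit:
5 gray
  3 gray
    10 gray
      2 gray
        6 gray
        6 black
      2 black
    10 black
  3 black
  5→6: 6 black — skip
  7 gray
    1 gray
      9 gray
        9→6: 6 black — skip
      9 black
      1→10: 10 black — skip
      11 gray
        4 gray
          4→2: 2 black — skip
          4→6: 6 black — skip
          4→9: 9 black — skip
          4→11: 11 is gray → back edge
First back edge: 4 → 11.

4→11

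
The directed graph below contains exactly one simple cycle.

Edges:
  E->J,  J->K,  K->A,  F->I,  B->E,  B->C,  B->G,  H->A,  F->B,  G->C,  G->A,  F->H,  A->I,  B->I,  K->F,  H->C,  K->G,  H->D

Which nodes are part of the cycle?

B, E, F, J, K

DFS with gray/black marking from K:
K gray
  A gray
    I gray
    I black
  A black
  G gray
    G→A: A black — skip
    C gray
    C black
  G black
  F gray
    H gray
      H→C: C black — skip
      D gray
      D black
      H→A: A black — skip
    H black
    F→I: I black — skip
    B gray
      E gray
        J gray
          J→K: K is gray → back edge
Back edge closes the cycle K → F → B → E → J → K; its vertices are {B, E, F, J, K}.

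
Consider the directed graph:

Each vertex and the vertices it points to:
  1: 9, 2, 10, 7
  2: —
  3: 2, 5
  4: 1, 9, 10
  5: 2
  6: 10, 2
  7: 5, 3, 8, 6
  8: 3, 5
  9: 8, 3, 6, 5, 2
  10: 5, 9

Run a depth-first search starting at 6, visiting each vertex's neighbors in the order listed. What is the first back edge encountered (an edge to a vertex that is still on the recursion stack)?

DFS from 6 (visiting each vertex's neighbors in the order listed); mark gray on enter, black on exit:
6 gray
  10 gray
    5 gray
      2 gray
      2 black
    5 black
    9 gray
      8 gray
        3 gray
          3→2: 2 black — skip
          3→5: 5 black — skip
        3 black
        8→5: 5 black — skip
      8 black
      9→3: 3 black — skip
      9→6: 6 is gray → back edge
First back edge: 9 → 6.

9→6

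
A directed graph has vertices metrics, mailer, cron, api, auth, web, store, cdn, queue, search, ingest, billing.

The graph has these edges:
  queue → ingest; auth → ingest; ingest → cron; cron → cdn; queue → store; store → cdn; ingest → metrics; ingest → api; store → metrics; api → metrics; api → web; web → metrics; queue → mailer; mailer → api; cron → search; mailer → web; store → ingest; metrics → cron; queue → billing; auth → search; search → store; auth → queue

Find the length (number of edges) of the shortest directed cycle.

4

For each vertex v, BFS finds the shortest path from v back to v.
The shortest such closed walk is ingest → cron → search → store → ingest, length 4.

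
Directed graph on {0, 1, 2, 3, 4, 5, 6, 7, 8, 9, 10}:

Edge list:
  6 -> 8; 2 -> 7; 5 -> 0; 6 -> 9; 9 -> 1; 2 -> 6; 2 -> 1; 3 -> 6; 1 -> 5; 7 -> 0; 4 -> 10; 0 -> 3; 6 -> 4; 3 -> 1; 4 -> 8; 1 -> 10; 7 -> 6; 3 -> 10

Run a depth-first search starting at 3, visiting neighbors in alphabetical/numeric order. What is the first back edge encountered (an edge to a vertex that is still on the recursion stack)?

0->3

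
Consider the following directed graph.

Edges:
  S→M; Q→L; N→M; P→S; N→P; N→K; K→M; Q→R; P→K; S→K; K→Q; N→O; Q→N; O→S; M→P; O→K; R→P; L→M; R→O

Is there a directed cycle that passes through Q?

Yes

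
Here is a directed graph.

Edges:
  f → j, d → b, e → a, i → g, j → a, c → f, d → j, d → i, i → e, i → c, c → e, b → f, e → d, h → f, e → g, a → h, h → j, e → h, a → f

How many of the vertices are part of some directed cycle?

8

A vertex is on a directed cycle iff it belongs to a strongly connected component of size ≥ 2 (or has a self-loop).
The vertices on cycles are {a, c, d, e, f, h, i, j} — 8 in total.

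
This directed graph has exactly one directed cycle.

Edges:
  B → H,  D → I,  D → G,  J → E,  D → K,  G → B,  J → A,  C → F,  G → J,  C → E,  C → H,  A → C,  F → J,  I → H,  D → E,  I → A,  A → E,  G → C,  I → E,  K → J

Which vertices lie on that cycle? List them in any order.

A, C, F, J

DFS with gray/black marking from C:
C gray
  H gray
  H black
  F gray
    J gray
      E gray
      E black
      A gray
        A→C: C is gray → back edge
Back edge closes the cycle C → F → J → A → C; its vertices are {A, C, F, J}.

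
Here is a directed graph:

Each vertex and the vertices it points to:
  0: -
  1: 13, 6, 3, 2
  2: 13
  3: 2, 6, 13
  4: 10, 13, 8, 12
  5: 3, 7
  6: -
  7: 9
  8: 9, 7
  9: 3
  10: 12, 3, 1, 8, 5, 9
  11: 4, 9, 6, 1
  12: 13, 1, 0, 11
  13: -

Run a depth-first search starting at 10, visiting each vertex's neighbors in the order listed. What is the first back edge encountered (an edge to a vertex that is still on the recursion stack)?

DFS from 10 (visiting each vertex's neighbors in the order listed); mark gray on enter, black on exit:
10 gray
  12 gray
    13 gray
    13 black
    1 gray
      1→13: 13 black — skip
      6 gray
      6 black
      3 gray
        2 gray
          2→13: 13 black — skip
        2 black
        3→6: 6 black — skip
        3→13: 13 black — skip
      3 black
      1→2: 2 black — skip
    1 black
    0 gray
    0 black
    11 gray
      4 gray
        4→10: 10 is gray → back edge
First back edge: 4 → 10.

4->10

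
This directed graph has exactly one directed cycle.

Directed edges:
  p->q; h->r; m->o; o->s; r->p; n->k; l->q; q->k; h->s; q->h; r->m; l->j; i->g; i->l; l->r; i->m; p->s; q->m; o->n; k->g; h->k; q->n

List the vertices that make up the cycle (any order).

h, p, q, r

DFS with gray/black marking from r:
r gray
  p gray
    s gray
    s black
    q gray
      n gray
        k gray
          g gray
          g black
        k black
      n black
      m gray
        o gray
          o→n: n black — skip
          o→s: s black — skip
        o black
      m black
      h gray
        h→r: r is gray → back edge
Back edge closes the cycle r → p → q → h → r; its vertices are {h, p, q, r}.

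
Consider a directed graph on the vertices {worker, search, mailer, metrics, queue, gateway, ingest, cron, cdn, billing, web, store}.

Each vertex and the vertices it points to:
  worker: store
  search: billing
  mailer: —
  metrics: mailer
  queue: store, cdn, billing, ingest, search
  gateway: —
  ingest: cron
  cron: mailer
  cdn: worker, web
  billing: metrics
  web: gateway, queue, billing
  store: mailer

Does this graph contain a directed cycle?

Yes

DFS with white/gray/black marking, starting from search:
search gray
  billing gray
    metrics gray
      mailer gray
      mailer black
    metrics black
  billing black
search black
worker gray
  store gray
    store→mailer: mailer black — skip
  store black
worker black
queue gray
  queue→store: store black — skip
  cdn gray
    cdn→worker: worker black — skip
    web gray
      gateway gray
      gateway black
      web→queue: queue is gray → back edge
Back edge found, so a cycle exists: queue → cdn → web → queue.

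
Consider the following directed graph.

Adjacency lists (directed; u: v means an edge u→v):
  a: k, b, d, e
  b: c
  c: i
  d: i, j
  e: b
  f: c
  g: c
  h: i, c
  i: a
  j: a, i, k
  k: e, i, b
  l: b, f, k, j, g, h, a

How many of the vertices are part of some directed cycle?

8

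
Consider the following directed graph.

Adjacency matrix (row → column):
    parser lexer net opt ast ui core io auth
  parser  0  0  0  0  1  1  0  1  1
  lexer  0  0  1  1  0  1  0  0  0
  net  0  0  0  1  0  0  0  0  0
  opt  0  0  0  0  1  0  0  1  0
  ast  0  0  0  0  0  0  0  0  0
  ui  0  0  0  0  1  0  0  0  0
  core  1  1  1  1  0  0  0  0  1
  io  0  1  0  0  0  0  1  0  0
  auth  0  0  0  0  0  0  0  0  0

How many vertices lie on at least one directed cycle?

6

A vertex is on a directed cycle iff it belongs to a strongly connected component of size ≥ 2 (or has a self-loop).
The vertices on cycles are {io, net, opt, core, lexer, parser} — 6 in total.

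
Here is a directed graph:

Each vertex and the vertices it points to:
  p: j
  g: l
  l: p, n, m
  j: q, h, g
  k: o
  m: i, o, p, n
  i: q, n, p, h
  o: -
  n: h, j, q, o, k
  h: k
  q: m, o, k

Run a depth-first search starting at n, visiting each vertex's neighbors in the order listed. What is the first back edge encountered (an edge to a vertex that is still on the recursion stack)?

DFS from n (visiting each vertex's neighbors in the order listed); mark gray on enter, black on exit:
n gray
  h gray
    k gray
      o gray
      o black
    k black
  h black
  j gray
    q gray
      m gray
        i gray
          i→q: q is gray → back edge
First back edge: i → q.

i->q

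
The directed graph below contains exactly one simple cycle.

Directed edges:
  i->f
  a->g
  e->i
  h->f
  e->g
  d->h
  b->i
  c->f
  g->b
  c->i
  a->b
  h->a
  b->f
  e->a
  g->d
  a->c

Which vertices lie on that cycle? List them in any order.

a, d, g, h

DFS with gray/black marking from a:
a gray
  c gray
    i gray
      f gray
      f black
    i black
    c→f: f black — skip
  c black
  g gray
    b gray
      b→i: i black — skip
      b→f: f black — skip
    b black
    d gray
      h gray
        h→f: f black — skip
        h→a: a is gray → back edge
Back edge closes the cycle a → g → d → h → a; its vertices are {a, d, g, h}.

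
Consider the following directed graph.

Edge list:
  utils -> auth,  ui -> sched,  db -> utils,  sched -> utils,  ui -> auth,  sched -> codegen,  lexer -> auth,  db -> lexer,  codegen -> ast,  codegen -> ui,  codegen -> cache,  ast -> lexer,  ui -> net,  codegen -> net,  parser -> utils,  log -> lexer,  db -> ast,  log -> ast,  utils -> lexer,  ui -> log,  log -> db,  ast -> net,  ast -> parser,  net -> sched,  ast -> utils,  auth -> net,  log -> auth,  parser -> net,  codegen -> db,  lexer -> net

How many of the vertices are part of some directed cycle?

A vertex is on a directed cycle iff it belongs to a strongly connected component of size ≥ 2 (or has a self-loop).
The vertices on cycles are {db, ui, ast, log, net, auth, lexer, sched, utils, parser, codegen} — 11 in total.

11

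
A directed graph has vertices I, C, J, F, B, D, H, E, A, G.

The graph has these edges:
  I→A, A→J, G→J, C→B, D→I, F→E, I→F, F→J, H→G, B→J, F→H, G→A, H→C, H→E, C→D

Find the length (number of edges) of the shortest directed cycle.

For each vertex v, BFS finds the shortest path from v back to v.
The shortest such closed walk is I → F → H → C → D → I, length 5.

5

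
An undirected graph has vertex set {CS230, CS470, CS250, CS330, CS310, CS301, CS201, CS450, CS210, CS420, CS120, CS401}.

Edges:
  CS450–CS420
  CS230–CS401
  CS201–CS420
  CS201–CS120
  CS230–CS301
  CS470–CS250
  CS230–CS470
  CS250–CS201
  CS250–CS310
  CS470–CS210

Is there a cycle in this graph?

DFS, tracking each vertex's parent; an edge to a visited non-parent vertex closes a cycle.
Start from CS210:
visit CS210 (parent –)
  visit CS470 (parent CS210)
    visit CS230 (parent CS470)
      visit CS401 (parent CS230)
        CS401–CS230: parent, skip
      CS230–CS470: parent, skip
      visit CS301 (parent CS230)
        CS301–CS230: parent, skip
    visit CS250 (parent CS470)
      visit CS310 (parent CS250)
        CS310–CS250: parent, skip
      visit CS201 (parent CS250)
        visit CS420 (parent CS201)
          CS420–CS201: parent, skip
          visit CS450 (parent CS420)
            CS450–CS420: parent, skip
        CS201–CS250: parent, skip
        visit CS120 (parent CS201)
          CS120–CS201: parent, skip
      CS250–CS470: parent, skip
    CS470–CS210: parent, skip
visit CS330 (parent –)
No non-parent visited neighbor found — the graph is a forest.

No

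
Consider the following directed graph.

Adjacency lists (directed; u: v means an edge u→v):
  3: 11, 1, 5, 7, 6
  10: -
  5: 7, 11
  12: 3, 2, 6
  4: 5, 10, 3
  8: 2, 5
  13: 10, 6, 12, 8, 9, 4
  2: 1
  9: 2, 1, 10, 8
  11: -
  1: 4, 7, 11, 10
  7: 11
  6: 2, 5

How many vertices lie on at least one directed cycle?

A vertex is on a directed cycle iff it belongs to a strongly connected component of size ≥ 2 (or has a self-loop).
The vertices on cycles are {1, 2, 3, 4, 6} — 5 in total.

5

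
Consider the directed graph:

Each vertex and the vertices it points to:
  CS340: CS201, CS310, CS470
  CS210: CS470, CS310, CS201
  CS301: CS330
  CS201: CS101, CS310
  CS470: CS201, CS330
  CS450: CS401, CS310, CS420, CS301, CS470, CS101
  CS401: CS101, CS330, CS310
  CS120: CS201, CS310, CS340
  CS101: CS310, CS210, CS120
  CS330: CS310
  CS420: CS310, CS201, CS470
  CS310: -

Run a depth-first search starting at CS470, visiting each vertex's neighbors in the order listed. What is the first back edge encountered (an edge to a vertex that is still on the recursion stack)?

DFS from CS470 (visiting each vertex's neighbors in the order listed); mark gray on enter, black on exit:
CS470 gray
  CS201 gray
    CS101 gray
      CS310 gray
      CS310 black
      CS210 gray
        CS210→CS470: CS470 is gray → back edge
First back edge: CS210 → CS470.

CS210→CS470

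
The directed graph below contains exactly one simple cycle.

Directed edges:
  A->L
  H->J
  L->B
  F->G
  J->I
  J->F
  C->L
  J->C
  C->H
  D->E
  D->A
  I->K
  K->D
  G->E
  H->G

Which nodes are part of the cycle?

DFS with gray/black marking from J:
J gray
  I gray
    K gray
      D gray
        A gray
          L gray
            B gray
            B black
          L black
        A black
        E gray
        E black
      D black
    K black
  I black
  C gray
    C→L: L black — skip
    H gray
      G gray
        G→E: E black — skip
      G black
      H→J: J is gray → back edge
Back edge closes the cycle J → C → H → J; its vertices are {C, H, J}.

C, H, J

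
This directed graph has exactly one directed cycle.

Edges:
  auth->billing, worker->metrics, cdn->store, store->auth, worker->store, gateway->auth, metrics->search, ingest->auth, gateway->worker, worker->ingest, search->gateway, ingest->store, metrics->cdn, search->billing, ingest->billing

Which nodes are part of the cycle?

DFS with gray/black marking from metrics:
metrics gray
  search gray
    billing gray
    billing black
    gateway gray
      auth gray
        auth→billing: billing black — skip
      auth black
      worker gray
        store gray
          store→auth: auth black — skip
        store black
        worker→metrics: metrics is gray → back edge
Back edge closes the cycle metrics → search → gateway → worker → metrics; its vertices are {search, worker, gateway, metrics}.

search, worker, gateway, metrics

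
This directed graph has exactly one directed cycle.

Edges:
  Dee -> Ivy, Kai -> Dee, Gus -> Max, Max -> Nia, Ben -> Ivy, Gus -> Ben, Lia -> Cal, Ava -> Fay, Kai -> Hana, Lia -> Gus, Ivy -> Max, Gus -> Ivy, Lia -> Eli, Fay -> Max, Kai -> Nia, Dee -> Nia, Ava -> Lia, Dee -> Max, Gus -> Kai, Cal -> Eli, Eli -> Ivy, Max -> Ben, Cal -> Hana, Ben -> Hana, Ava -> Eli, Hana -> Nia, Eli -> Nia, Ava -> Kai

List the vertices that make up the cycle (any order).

DFS with gray/black marking from Ben:
Ben gray
  Hana gray
    Nia gray
    Nia black
  Hana black
  Ivy gray
    Max gray
      Max→Nia: Nia black — skip
      Max→Ben: Ben is gray → back edge
Back edge closes the cycle Ben → Ivy → Max → Ben; its vertices are {Ben, Ivy, Max}.

Ben, Ivy, Max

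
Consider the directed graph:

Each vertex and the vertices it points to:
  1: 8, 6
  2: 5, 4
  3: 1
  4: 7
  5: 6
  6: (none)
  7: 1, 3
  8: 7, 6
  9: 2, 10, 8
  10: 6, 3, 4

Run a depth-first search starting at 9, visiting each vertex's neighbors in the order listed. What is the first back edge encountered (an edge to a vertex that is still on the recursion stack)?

DFS from 9 (visiting each vertex's neighbors in the order listed); mark gray on enter, black on exit:
9 gray
  2 gray
    5 gray
      6 gray
      6 black
    5 black
    4 gray
      7 gray
        1 gray
          8 gray
            8→7: 7 is gray → back edge
First back edge: 8 → 7.

8->7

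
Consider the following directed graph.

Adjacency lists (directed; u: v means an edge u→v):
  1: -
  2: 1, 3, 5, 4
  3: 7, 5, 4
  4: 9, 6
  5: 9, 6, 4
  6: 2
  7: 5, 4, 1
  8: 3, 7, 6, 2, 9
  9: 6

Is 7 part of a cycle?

Yes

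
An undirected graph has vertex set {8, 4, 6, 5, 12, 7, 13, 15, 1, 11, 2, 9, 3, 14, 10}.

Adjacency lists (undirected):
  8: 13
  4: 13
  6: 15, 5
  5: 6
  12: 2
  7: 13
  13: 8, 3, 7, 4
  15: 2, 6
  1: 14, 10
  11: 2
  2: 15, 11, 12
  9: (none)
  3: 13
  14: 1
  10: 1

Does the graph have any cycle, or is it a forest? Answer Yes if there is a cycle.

DFS, tracking each vertex's parent; an edge to a visited non-parent vertex closes a cycle.
Start from 9:
visit 9 (parent –)
visit 8 (parent –)
  visit 13 (parent 8)
    13–8: parent, skip
    visit 3 (parent 13)
      3–13: parent, skip
    visit 7 (parent 13)
      7–13: parent, skip
    visit 4 (parent 13)
      4–13: parent, skip
visit 6 (parent –)
  visit 15 (parent 6)
    visit 2 (parent 15)
      2–15: parent, skip
      visit 11 (parent 2)
        11–2: parent, skip
      visit 12 (parent 2)
        12–2: parent, skip
    15–6: parent, skip
  visit 5 (parent 6)
    5–6: parent, skip
visit 1 (parent –)
  visit 14 (parent 1)
    14–1: parent, skip
  visit 10 (parent 1)
    10–1: parent, skip
No non-parent visited neighbor found — the graph is a forest.

No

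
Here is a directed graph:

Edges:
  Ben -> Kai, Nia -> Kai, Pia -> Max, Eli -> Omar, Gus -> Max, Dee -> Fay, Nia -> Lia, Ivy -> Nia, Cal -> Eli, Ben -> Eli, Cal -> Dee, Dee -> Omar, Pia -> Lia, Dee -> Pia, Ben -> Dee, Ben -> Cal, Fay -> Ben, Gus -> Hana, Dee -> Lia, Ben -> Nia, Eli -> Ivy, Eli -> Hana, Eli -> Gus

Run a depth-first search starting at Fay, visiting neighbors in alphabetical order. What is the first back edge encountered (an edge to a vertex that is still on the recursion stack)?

Dee→Fay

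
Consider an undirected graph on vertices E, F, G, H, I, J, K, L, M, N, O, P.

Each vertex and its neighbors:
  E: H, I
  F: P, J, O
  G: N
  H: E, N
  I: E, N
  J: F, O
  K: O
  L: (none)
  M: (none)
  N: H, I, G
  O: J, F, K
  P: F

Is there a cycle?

Yes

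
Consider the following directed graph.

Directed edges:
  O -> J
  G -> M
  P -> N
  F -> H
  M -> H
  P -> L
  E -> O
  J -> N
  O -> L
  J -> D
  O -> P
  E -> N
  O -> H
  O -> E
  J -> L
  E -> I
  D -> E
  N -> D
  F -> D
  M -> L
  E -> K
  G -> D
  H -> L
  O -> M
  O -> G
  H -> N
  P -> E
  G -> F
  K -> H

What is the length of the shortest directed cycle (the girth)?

For each vertex v, BFS finds the shortest path from v back to v.
The shortest such closed walk is E → O → E, length 2.

2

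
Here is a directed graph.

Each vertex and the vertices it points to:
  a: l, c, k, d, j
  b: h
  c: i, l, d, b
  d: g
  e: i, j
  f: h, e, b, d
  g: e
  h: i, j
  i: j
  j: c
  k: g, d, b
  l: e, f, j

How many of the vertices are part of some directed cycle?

A vertex is on a directed cycle iff it belongs to a strongly connected component of size ≥ 2 (or has a self-loop).
The vertices on cycles are {b, c, d, e, f, g, h, i, j, l} — 10 in total.

10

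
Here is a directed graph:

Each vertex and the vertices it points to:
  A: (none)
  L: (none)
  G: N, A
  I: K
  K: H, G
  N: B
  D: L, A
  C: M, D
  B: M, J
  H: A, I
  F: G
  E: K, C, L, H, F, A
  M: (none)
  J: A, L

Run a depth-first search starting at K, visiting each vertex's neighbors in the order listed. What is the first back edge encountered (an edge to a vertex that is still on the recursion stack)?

I→K

DFS from K (visiting each vertex's neighbors in the order listed); mark gray on enter, black on exit:
K gray
  H gray
    A gray
    A black
    I gray
      I→K: K is gray → back edge
First back edge: I → K.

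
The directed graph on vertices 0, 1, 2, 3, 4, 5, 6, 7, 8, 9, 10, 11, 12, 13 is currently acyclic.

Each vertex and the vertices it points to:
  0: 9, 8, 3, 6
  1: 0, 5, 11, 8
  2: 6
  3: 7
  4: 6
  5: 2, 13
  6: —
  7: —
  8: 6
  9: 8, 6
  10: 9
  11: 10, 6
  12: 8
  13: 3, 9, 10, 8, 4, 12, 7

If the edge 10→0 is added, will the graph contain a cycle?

No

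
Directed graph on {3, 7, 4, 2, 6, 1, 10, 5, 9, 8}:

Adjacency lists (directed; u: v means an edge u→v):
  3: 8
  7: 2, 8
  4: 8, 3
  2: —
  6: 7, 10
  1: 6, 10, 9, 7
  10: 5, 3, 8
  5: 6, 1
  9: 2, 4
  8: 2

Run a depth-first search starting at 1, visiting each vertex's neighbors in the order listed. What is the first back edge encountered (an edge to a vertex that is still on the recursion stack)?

5->6

DFS from 1 (visiting each vertex's neighbors in the order listed); mark gray on enter, black on exit:
1 gray
  6 gray
    7 gray
      2 gray
      2 black
      8 gray
        8→2: 2 black — skip
      8 black
    7 black
    10 gray
      5 gray
        5→6: 6 is gray → back edge
First back edge: 5 → 6.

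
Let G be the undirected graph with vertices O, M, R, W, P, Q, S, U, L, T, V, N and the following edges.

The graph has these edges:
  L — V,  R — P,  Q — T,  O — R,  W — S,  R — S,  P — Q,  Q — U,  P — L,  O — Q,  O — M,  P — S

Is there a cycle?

Yes

DFS, tracking each vertex's parent; an edge to a visited non-parent vertex closes a cycle.
Start from U:
visit U (parent –)
  visit Q (parent U)
    visit P (parent Q)
      visit L (parent P)
        visit V (parent L)
          V–L: parent, skip
        L–P: parent, skip
      visit S (parent P)
        visit R (parent S)
          visit O (parent R)
            O–Q: Q visited and ≠ parent → cycle
Cycle: Q – P – S – R – O – Q.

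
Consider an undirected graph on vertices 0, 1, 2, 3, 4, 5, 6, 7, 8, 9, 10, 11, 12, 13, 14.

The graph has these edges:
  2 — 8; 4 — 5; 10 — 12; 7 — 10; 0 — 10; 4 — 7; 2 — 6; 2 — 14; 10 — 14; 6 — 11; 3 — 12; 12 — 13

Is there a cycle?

DFS, tracking each vertex's parent; an edge to a visited non-parent vertex closes a cycle.
Start from 0:
visit 0 (parent –)
  visit 10 (parent 0)
    visit 7 (parent 10)
      visit 4 (parent 7)
        visit 5 (parent 4)
          5–4: parent, skip
        4–7: parent, skip
      7–10: parent, skip
    visit 12 (parent 10)
      visit 3 (parent 12)
        3–12: parent, skip
      visit 13 (parent 12)
        13–12: parent, skip
      12–10: parent, skip
    visit 14 (parent 10)
      visit 2 (parent 14)
        2–14: parent, skip
        visit 8 (parent 2)
          8–2: parent, skip
        visit 6 (parent 2)
          6–2: parent, skip
          visit 11 (parent 6)
            11–6: parent, skip
      14–10: parent, skip
    10–0: parent, skip
visit 1 (parent –)
visit 9 (parent –)
No non-parent visited neighbor found — the graph is a forest.

No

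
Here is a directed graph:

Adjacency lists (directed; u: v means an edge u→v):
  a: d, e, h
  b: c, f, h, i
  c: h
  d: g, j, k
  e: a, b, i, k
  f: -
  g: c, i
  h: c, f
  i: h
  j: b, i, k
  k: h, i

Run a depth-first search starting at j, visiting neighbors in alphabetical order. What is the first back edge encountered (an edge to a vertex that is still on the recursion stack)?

DFS from j (visiting neighbors in alphabetical order); mark gray on enter, black on exit:
j gray
  b gray
    c gray
      h gray
        h→c: c is gray → back edge
First back edge: h → c.

h->c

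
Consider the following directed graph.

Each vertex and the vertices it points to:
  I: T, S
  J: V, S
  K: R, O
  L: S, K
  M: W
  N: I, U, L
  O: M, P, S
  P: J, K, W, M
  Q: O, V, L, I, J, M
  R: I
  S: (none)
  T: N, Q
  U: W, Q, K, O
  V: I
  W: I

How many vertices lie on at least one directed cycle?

14

A vertex is on a directed cycle iff it belongs to a strongly connected component of size ≥ 2 (or has a self-loop).
The vertices on cycles are {I, J, K, L, M, N, O, P, Q, R, T, U, V, W} — 14 in total.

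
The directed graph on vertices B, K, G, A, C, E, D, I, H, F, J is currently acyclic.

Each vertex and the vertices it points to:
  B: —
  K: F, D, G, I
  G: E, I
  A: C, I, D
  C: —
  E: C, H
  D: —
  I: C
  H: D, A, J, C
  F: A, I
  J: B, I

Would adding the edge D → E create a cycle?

Adding D→E creates a cycle iff E can already reach D.
Path from E: E → H → D.
So E → … → D → E is a cycle.

Yes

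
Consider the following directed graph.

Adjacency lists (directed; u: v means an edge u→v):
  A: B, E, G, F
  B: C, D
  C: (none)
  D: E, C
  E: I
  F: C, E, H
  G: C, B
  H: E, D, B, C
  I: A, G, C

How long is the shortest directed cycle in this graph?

3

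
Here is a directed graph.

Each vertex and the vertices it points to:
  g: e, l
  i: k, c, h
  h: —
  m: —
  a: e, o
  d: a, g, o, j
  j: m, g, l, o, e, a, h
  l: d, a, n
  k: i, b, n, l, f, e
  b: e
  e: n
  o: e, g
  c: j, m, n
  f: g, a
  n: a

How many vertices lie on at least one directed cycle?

A vertex is on a directed cycle iff it belongs to a strongly connected component of size ≥ 2 (or has a self-loop).
The vertices on cycles are {a, d, e, g, i, j, k, l, n, o} — 10 in total.

10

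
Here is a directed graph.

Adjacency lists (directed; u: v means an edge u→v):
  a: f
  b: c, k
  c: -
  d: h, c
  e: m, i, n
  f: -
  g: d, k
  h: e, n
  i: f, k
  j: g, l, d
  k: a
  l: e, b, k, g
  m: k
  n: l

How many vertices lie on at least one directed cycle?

A vertex is on a directed cycle iff it belongs to a strongly connected component of size ≥ 2 (or has a self-loop).
The vertices on cycles are {d, e, g, h, l, n} — 6 in total.

6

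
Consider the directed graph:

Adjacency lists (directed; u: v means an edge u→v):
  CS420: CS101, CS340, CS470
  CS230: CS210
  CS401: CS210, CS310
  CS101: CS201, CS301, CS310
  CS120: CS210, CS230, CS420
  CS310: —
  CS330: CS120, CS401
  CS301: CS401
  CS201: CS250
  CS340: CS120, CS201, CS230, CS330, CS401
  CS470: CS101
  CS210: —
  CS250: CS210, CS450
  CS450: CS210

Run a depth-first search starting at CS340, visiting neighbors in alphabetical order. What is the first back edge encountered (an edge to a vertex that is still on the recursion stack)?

DFS from CS340 (visiting neighbors in alphabetical order); mark gray on enter, black on exit:
CS340 gray
  CS120 gray
    CS210 gray
    CS210 black
    CS230 gray
      CS230→CS210: CS210 black — skip
    CS230 black
    CS420 gray
      CS101 gray
        CS201 gray
          CS250 gray
            CS250→CS210: CS210 black — skip
            CS450 gray
              CS450→CS210: CS210 black — skip
            CS450 black
          CS250 black
        CS201 black
        CS301 gray
          CS401 gray
            CS401→CS210: CS210 black — skip
            CS310 gray
            CS310 black
          CS401 black
        CS301 black
        CS101→CS310: CS310 black — skip
      CS101 black
      CS420→CS340: CS340 is gray → back edge
First back edge: CS420 → CS340.

CS420->CS340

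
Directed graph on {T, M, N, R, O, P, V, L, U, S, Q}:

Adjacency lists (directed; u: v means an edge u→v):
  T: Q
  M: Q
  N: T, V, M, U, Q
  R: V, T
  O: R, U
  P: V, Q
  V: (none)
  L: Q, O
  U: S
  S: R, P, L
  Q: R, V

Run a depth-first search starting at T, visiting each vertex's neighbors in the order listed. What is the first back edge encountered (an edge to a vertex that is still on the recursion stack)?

R→T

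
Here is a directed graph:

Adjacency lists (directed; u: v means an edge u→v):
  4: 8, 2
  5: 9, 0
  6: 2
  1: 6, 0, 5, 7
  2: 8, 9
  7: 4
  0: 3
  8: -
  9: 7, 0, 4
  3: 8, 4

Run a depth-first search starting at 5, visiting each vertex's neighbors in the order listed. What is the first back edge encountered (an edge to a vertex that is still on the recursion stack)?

2->9

DFS from 5 (visiting each vertex's neighbors in the order listed); mark gray on enter, black on exit:
5 gray
  9 gray
    7 gray
      4 gray
        8 gray
        8 black
        2 gray
          2→8: 8 black — skip
          2→9: 9 is gray → back edge
First back edge: 2 → 9.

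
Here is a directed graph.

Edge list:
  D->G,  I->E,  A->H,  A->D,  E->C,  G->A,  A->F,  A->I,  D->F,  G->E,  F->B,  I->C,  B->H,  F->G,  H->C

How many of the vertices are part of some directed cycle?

A vertex is on a directed cycle iff it belongs to a strongly connected component of size ≥ 2 (or has a self-loop).
The vertices on cycles are {A, D, F, G} — 4 in total.

4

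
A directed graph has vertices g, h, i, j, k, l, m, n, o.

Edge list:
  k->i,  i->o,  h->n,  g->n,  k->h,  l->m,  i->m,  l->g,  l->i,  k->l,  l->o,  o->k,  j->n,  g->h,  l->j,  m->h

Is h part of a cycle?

h lies on a cycle iff there is a path from h back to itself.
Exploring from h, it never reaches itself; equivalently, its strongly connected component is a singleton.

No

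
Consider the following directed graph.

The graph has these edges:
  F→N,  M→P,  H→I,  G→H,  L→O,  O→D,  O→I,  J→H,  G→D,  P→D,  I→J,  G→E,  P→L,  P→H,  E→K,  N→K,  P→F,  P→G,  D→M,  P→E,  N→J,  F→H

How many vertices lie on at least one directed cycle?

9

A vertex is on a directed cycle iff it belongs to a strongly connected component of size ≥ 2 (or has a self-loop).
The vertices on cycles are {D, G, H, I, J, L, M, O, P} — 9 in total.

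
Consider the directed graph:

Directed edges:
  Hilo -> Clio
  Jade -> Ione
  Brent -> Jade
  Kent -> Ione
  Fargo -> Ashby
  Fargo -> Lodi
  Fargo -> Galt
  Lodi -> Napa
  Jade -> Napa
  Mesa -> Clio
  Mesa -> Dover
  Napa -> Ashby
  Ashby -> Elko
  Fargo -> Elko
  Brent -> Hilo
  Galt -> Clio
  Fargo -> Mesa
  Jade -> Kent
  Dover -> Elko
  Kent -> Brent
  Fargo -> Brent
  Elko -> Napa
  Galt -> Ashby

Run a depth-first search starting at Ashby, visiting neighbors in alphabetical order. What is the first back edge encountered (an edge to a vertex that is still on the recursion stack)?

Napa→Ashby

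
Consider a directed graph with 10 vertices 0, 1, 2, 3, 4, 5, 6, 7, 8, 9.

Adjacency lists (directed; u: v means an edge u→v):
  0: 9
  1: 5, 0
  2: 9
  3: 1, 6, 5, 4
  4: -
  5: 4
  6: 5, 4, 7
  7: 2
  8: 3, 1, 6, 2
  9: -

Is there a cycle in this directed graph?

No

DFS with white/gray/black marking, starting from 6:
6 gray
  5 gray
    4 gray
    4 black
  5 black
  6→4: 4 black — skip
  7 gray
    2 gray
      9 gray
      9 black
    2 black
  7 black
6 black
0 gray
  0→9: 9 black — skip
0 black
1 gray
  1→5: 5 black — skip
  1→0: 0 black — skip
1 black
3 gray
  3→1: 1 black — skip
  3→6: 6 black — skip
  3→5: 5 black — skip
  3→4: 4 black — skip
3 black
8 gray
  8→3: 3 black — skip
  8→1: 1 black — skip
  8→6: 6 black — skip
  8→2: 2 black — skip
8 black
Every edge goes to a white or black vertex — no back edge, so the graph is acyclic.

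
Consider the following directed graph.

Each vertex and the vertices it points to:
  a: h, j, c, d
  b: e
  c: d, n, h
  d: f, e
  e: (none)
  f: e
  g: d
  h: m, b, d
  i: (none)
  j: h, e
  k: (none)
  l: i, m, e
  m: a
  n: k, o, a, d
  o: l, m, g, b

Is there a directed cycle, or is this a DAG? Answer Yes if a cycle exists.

Yes

DFS with white/gray/black marking, starting from d:
d gray
  f gray
    e gray
    e black
  f black
  d→e: e black — skip
d black
a gray
  h gray
    m gray
      m→a: a is gray → back edge
Back edge found, so a cycle exists: a → h → m → a.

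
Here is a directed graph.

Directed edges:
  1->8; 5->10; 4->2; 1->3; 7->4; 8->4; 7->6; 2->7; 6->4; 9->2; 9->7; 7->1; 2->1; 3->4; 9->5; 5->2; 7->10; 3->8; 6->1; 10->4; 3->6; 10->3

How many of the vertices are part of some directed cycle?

A vertex is on a directed cycle iff it belongs to a strongly connected component of size ≥ 2 (or has a self-loop).
The vertices on cycles are {1, 2, 3, 4, 6, 7, 8, 10} — 8 in total.

8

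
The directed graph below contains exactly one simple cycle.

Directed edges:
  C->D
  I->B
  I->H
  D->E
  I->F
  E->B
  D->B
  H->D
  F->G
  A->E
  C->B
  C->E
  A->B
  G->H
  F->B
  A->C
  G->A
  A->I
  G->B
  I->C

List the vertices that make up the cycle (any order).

DFS with gray/black marking from I:
I gray
  C gray
    E gray
      B gray
      B black
    E black
    D gray
      D→E: E black — skip
      D→B: B black — skip
    D black
    C→B: B black — skip
  C black
  F gray
    G gray
      H gray
        H→D: D black — skip
      H black
      G→B: B black — skip
      A gray
        A→C: C black — skip
        A→E: E black — skip
        A→B: B black — skip
        A→I: I is gray → back edge
Back edge closes the cycle I → F → G → A → I; its vertices are {A, F, G, I}.

A, F, G, I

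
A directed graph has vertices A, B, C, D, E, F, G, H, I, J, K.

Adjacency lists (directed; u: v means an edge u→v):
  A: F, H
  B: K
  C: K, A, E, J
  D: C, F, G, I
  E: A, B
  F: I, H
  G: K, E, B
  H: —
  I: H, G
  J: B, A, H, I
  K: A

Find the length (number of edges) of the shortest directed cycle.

For each vertex v, BFS finds the shortest path from v back to v.
The shortest such closed walk is G → E → A → F → I → G, length 5.

5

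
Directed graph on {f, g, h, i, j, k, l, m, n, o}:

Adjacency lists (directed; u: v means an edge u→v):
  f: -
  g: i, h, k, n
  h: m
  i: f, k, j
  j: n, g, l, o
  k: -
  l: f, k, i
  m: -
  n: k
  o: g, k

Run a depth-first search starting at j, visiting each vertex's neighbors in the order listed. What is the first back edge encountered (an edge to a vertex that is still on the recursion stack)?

i->j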